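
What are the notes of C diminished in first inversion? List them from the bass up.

Spelling C diminished: C–Eb–Gb. In first inversion the third is bass, giving Eb, Gb, C from the bottom.

Eb, Gb, C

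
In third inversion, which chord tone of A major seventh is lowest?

G#

A major seventh is A–C#–E–G#. Third inversion places the seventh in the bass: G#.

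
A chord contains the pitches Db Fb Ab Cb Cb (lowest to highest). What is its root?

Db, Fb, Ab, Cb are the tones of a Db minor seventh chord (Db–Fb–Ab–Cb), making Db the root.

Db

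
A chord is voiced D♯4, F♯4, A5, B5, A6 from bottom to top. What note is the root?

D#, F#, A, B are the tones of a B dominant seventh chord (B–D#–F#–A), making B the root.

B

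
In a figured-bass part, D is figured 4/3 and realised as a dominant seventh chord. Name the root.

G

The figures 4/3 mean the fifth of the chord is in the bass. If D is the fifth of a dominant seventh chord, the root is G (chord tones G–B–D–F).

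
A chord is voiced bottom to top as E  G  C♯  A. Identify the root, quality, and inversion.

Reducing to letter names: E, G, C#, A. These stack in thirds as A–C#–E–G — an A dominant seventh chord.
With the fifth (E) in the bass, the chord is in second inversion (figured bass 4/3).

A dominant seventh, second inversion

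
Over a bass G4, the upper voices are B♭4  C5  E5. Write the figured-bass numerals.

4/3

The notes G, Bb, C, E stack in thirds as C–E–G–Bb — a C dominant seventh chord. The bass G is the fifth, so this is second inversion: figured 4/3.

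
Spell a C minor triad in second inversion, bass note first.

C minor is C–Eb–G. Second inversion puts the fifth (G) in the bass, with the remaining tones above: G, C, Eb.

G, C, Eb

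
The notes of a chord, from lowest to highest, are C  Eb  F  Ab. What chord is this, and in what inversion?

F minor seventh, second inversion

Reducing to letter names: C, Eb, F, Ab. These stack in thirds as F–Ab–C–Eb — an F minor seventh chord.
C is the fifth of F minor seventh; fifth in the bass means second inversion (figured bass 4/3).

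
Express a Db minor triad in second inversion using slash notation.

Dbm/Ab

Second inversion of Db minor has the fifth (Ab) in the bass. As a slash chord: Dbm/Ab.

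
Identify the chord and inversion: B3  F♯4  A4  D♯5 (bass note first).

B dominant seventh, root position

Reducing to letter names: B, F#, A, D#. These stack in thirds as B–D#–F#–A — a B dominant seventh chord.
With the root (B) in the bass, the chord is in root position (figured bass 7).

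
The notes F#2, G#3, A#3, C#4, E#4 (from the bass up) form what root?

F#

The distinct letter names are F#, G#, A#, C#, E#. Arranged as a stack of thirds they read F#–A#–C#–E#–G#, so F# is the root (an F# major ninth chord).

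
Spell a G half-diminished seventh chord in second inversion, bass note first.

The chord tones are G–Bb–Db–F. With the fifth (Db) lowest for second inversion: Db, F, G, Bb.

Db, F, G, Bb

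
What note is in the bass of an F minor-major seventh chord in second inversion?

F minor-major seventh is F–Ab–C–E. Second inversion places the fifth in the bass: C.

C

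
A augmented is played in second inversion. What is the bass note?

In second inversion the fifth is lowest. For A augmented (A–C#–E#) that is E#.

E#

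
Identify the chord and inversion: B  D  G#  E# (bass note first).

The pitch classes B, D, G#, E# arrange in thirds as E#–G#–B–D: an E# diminished seventh chord.
With the fifth (B) in the bass, the chord is in second inversion (figured bass 4/3).

E# diminished seventh, second inversion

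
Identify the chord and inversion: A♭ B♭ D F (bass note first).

The pitch classes Ab, Bb, D, F arrange in thirds as Bb–D–F–Ab: a Bb dominant seventh chord.
With the seventh (Ab) in the bass, the chord is in third inversion (figured bass 4/2).

Bb dominant seventh, third inversion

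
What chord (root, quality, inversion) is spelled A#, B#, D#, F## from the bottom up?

B# minor seventh, third inversion

The pitch classes A#, B#, D#, F## arrange in thirds as B#–D#–F##–A#: a B# minor seventh chord.
With the seventh (A#) in the bass, the chord is in third inversion (figured bass 4/2).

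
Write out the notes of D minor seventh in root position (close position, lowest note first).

D minor seventh is D–F–A–C. Root position puts the root (D) in the bass, with the remaining tones above: D, F, A, C.

D, F, A, C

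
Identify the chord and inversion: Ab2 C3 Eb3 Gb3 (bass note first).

Ab dominant seventh, root position

Reducing to letter names: Ab, C, Eb, Gb. These stack in thirds as Ab–C–Eb–Gb — an Ab dominant seventh chord.
With the root (Ab) in the bass, the chord is in root position (figured bass 7).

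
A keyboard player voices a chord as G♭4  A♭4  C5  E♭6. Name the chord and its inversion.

The pitch classes Gb, Ab, C, Eb arrange in thirds as Ab–C–Eb–Gb: an Ab dominant seventh chord.
The lowest note is Gb, the seventh of the chord, so this is third inversion (figured bass 4/2).

Ab dominant seventh, third inversion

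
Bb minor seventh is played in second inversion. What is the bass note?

F

In second inversion the fifth is lowest. For Bb minor seventh (Bb–Db–F–Ab) that is F.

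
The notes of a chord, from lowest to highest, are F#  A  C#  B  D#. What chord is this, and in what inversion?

The pitch classes F#, A, C#, B, D# arrange in thirds as B–D#–F#–A–C#: a B dominant ninth chord.
F# is the fifth of B dominant ninth; fifth in the bass means second inversion.

B dominant ninth, second inversion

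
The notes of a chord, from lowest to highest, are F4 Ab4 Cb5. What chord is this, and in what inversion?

The distinct note names are F, Ab, Cb. Stacked in thirds they read F–Ab–Cb, which is a diminished triad on F.
With the root (F) in the bass, the chord is in root position (figured bass 5/3).

F diminished, root position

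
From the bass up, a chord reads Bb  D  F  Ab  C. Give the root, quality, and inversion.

Bb dominant ninth, root position

Reducing to letter names: Bb, D, F, Ab, C. These stack in thirds as Bb–D–F–Ab–C — a Bb dominant ninth chord.
Bb is the root of Bb dominant ninth; root in the bass means root position.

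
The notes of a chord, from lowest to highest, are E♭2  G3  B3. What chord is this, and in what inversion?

The pitch classes Eb, G, B arrange in thirds as Eb–G–B: an Eb augmented triad.
The lowest note is Eb, the root of the chord, so this is root position (figured bass 5/3).

Eb augmented, root position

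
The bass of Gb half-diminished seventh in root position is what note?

Gb

Gb half-diminished seventh is Gb–Bbb–Dbb–Fb. Root position places the root in the bass: Gb.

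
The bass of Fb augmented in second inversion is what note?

C

Fb augmented is Fb–Ab–C. Second inversion places the fifth in the bass: C.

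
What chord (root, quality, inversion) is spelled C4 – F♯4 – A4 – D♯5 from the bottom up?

D# diminished seventh, third inversion

Reducing to letter names: C, F#, A, D#. These stack in thirds as D#–F#–A–C — a D# diminished seventh chord.
The lowest note is C, the seventh of the chord, so this is third inversion (figured bass 4/2).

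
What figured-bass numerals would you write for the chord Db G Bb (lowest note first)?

The notes Db, G, Bb stack in thirds as G–Bb–Db — a G diminished triad. The bass Db is the fifth, so this is second inversion: figured 6/4.

6/4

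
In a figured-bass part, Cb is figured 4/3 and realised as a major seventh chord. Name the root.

Fb

The figures 4/3 mean the fifth of the chord is in the bass. If Cb is the fifth of a major seventh chord, the root is Fb (chord tones Fb–Ab–Cb–Eb).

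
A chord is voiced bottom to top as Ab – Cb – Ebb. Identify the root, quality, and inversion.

Ab diminished, root position

Reducing to letter names: Ab, Cb, Ebb. These stack in thirds as Ab–Cb–Ebb — an Ab diminished triad.
Ab is the root of Ab diminished; root in the bass means root position (figured bass 5/3).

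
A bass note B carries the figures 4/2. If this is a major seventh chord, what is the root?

The figures 4/2 mean the seventh of the chord is in the bass. If B is the seventh of a major seventh chord, the root is C (chord tones C–E–G–B).

C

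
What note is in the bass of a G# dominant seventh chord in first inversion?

B#

In first inversion the third is lowest. For G# dominant seventh (G#–B#–D#–F#) that is B#.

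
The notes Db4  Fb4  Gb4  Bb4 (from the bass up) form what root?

Gb

Reordering Db, Fb, Gb, Bb into stacked thirds gives Gb–Bb–Db–Fb; the bottom of that stack, Gb, is the root.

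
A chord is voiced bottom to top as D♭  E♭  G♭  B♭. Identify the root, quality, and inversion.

Eb minor seventh, third inversion

The pitch classes Db, Eb, Gb, Bb arrange in thirds as Eb–Gb–Bb–Db: an Eb minor seventh chord.
Db is the seventh of Eb minor seventh; seventh in the bass means third inversion (figured bass 4/2).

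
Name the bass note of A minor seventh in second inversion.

A minor seventh is A–C–E–G. Second inversion places the fifth in the bass: E.

E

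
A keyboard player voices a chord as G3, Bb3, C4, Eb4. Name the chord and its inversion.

The distinct note names are G, Bb, C, Eb. Stacked in thirds they read C–Eb–G–Bb, which is a minor seventh chord on C.
The lowest note is G, the fifth of the chord, so this is second inversion (figured bass 4/3).

C minor seventh, second inversion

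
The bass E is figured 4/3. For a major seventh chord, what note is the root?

A

The figures 4/3 mean the fifth of the chord is in the bass. If E is the fifth of a major seventh chord, the root is A (chord tones A–C#–E–G#).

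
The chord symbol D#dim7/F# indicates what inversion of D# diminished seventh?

first inversion

D#dim7/F# means D# diminished seventh with F# in the bass. F# is the third of D# diminished seventh (D#–F#–A–C), so this is first inversion.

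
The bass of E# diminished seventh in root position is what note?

E#

The root of E# diminished seventh (E#–G#–B–D) is E#; that is the bass in root position.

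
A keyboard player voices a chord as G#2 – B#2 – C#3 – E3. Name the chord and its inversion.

C# minor-major seventh, second inversion

The pitch classes G#, B#, C#, E arrange in thirds as C#–E–G#–B#: a C# minor-major seventh chord.
G# is the fifth of C# minor-major seventh; fifth in the bass means second inversion (figured bass 4/3).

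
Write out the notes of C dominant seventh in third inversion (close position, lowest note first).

Spelling C dominant seventh: C–E–G–Bb. In third inversion the seventh is bass, giving Bb, C, E, G from the bottom.

Bb, C, E, G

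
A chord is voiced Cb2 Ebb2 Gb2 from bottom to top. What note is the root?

Cb, Ebb, Gb are the tones of a Cb minor triad (Cb–Ebb–Gb), making Cb the root.

Cb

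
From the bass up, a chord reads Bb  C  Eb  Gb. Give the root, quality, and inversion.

C half-diminished seventh, third inversion

The pitch classes Bb, C, Eb, Gb arrange in thirds as C–Eb–Gb–Bb: a C half-diminished seventh chord.
Bb is the seventh of C half-diminished seventh; seventh in the bass means third inversion (figured bass 4/2).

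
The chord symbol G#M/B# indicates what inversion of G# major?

G#M/B# means G# major with B# in the bass. B# is the third of G# major (G#–B#–D#), so this is first inversion.

first inversion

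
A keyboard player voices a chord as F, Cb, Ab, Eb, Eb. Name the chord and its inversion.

The distinct note names are F, Cb, Ab, Eb. Stacked in thirds they read F–Ab–Cb–Eb, which is a half-diminished seventh chord on F.
F is the root of F half-diminished seventh; root in the bass means root position (figured bass 7).

F half-diminished seventh, root position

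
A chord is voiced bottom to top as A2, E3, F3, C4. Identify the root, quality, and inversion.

The distinct note names are A, E, F, C. Stacked in thirds they read F–A–C–E, which is a major seventh chord on F.
A is the third of F major seventh; third in the bass means first inversion (figured bass 6/5).

F major seventh, first inversion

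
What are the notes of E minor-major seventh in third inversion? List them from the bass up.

E minor-major seventh is E–G–B–D#. Third inversion puts the seventh (D#) in the bass, with the remaining tones above: D#, E, G, B.

D#, E, G, B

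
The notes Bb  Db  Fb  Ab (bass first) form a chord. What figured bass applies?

7

The notes Bb, Db, Fb, Ab stack in thirds as Bb–Db–Fb–Ab — a Bb half-diminished seventh chord. The bass Bb is the root, so this is root position: figured 7.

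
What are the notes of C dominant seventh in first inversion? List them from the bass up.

E, G, Bb, C

The chord tones are C–E–G–Bb. With the third (E) lowest for first inversion: E, G, Bb, C.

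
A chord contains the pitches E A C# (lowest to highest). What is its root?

E, A, C# are the tones of an A major triad (A–C#–E), making A the root.

A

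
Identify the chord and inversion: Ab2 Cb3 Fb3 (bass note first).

Fb major, first inversion

The pitch classes Ab, Cb, Fb arrange in thirds as Fb–Ab–Cb: an Fb major triad.
With the third (Ab) in the bass, the chord is in first inversion (figured bass 6).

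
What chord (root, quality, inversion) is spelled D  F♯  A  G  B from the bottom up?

The distinct note names are D, F#, A, G, B. Stacked in thirds they read G–B–D–F#–A, which is a major ninth chord on G.
The lowest note is D, the fifth of the chord, so this is second inversion.

G major ninth, second inversion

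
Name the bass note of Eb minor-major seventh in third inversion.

In third inversion the seventh is lowest. For Eb minor-major seventh (Eb–Gb–Bb–D) that is D.

D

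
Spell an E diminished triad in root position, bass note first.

The chord tones are E–G–Bb. With the root (E) lowest for root position: E, G, Bb.

E, G, Bb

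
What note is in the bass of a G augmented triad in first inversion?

B

G augmented is G–B–D#. First inversion places the third in the bass: B.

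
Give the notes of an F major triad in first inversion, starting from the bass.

A, C, F

Spelling F major: F–A–C. In first inversion the third is bass, giving A, C, F from the bottom.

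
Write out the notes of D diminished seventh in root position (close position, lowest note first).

D, F, Ab, Cb

The chord tones are D–F–Ab–Cb. With the root (D) lowest for root position: D, F, Ab, Cb.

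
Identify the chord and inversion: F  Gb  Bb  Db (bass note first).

Gb major seventh, third inversion

Reducing to letter names: F, Gb, Bb, Db. These stack in thirds as Gb–Bb–Db–F — a Gb major seventh chord.
With the seventh (F) in the bass, the chord is in third inversion (figured bass 4/2).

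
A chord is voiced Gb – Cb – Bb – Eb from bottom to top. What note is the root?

Cb

The distinct letter names are Gb, Cb, Bb, Eb. Arranged as a stack of thirds they read Cb–Eb–Gb–Bb, so Cb is the root (a Cb major seventh chord).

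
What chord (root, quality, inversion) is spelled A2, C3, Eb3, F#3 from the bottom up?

F# diminished seventh, first inversion

The distinct note names are A, C, Eb, F#. Stacked in thirds they read F#–A–C–Eb, which is a diminished seventh chord on F#.
A is the third of F# diminished seventh; third in the bass means first inversion (figured bass 6/5).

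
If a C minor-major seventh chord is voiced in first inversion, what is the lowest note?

C minor-major seventh is C–Eb–G–B. First inversion places the third in the bass: Eb.

Eb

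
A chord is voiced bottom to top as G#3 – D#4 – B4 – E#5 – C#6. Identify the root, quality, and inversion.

C# dominant ninth, second inversion

Reducing to letter names: G#, D#, B, E#, C#. These stack in thirds as C#–E#–G#–B–D# — a C# dominant ninth chord.
G# is the fifth of C# dominant ninth; fifth in the bass means second inversion.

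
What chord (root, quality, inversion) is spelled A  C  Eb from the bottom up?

The pitch classes A, C, Eb arrange in thirds as A–C–Eb: an A diminished triad.
A is the root of A diminished; root in the bass means root position (figured bass 5/3).

A diminished, root position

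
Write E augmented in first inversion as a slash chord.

Eaug/G#

First inversion of E augmented has the third (G#) in the bass. As a slash chord: Eaug/G#.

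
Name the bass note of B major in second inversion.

B major is B–D#–F#. Second inversion places the fifth in the bass: F#.

F#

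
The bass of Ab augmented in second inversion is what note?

The fifth of Ab augmented (Ab–C–E) is E; that is the bass in second inversion.

E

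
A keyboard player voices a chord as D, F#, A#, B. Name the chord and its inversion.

The distinct note names are D, F#, A#, B. Stacked in thirds they read B–D–F#–A#, which is a minor-major seventh chord on B.
The lowest note is D, the third of the chord, so this is first inversion (figured bass 6/5).

B minor-major seventh, first inversion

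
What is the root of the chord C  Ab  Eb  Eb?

Reordering C, Ab, Eb into stacked thirds gives Ab–C–Eb; the bottom of that stack, Ab, is the root.

Ab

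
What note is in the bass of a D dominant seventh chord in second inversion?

A

The fifth of D dominant seventh (D–F#–A–C) is A; that is the bass in second inversion.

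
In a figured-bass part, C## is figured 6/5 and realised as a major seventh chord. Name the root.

The figures 6/5 mean the third of the chord is in the bass. If C## is the third of a major seventh chord, the root is A# (chord tones A#–C##–E#–G##).

A#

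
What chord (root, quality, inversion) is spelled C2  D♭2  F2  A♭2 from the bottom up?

Reducing to letter names: C, Db, F, Ab. These stack in thirds as Db–F–Ab–C — a Db major seventh chord.
The lowest note is C, the seventh of the chord, so this is third inversion (figured bass 4/2).

Db major seventh, third inversion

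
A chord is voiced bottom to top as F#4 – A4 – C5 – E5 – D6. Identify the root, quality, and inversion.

D dominant ninth, first inversion

The pitch classes F#, A, C, E, D arrange in thirds as D–F#–A–C–E: a D dominant ninth chord.
F# is the third of D dominant ninth; third in the bass means first inversion.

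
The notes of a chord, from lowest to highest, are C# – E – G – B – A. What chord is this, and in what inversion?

Reducing to letter names: C#, E, G, B, A. These stack in thirds as A–C#–E–G–B — an A dominant ninth chord.
The lowest note is C#, the third of the chord, so this is first inversion.

A dominant ninth, first inversion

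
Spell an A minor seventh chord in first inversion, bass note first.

The chord tones are A–C–E–G. With the third (C) lowest for first inversion: C, E, G, A.

C, E, G, A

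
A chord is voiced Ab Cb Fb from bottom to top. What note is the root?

Fb

Ab, Cb, Fb are the tones of an Fb major triad (Fb–Ab–Cb), making Fb the root.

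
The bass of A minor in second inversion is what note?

A minor is A–C–E. Second inversion places the fifth in the bass: E.

E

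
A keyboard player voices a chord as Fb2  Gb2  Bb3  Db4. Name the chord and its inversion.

Gb dominant seventh, third inversion

The pitch classes Fb, Gb, Bb, Db arrange in thirds as Gb–Bb–Db–Fb: a Gb dominant seventh chord.
Fb is the seventh of Gb dominant seventh; seventh in the bass means third inversion (figured bass 4/2).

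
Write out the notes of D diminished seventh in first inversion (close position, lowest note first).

F, Ab, Cb, D

The chord tones are D–F–Ab–Cb. With the third (F) lowest for first inversion: F, Ab, Cb, D.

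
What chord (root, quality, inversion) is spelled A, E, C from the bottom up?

A minor, root position

Reducing to letter names: A, E, C. These stack in thirds as A–C–E — an A minor triad.
A is the root of A minor; root in the bass means root position (figured bass 5/3).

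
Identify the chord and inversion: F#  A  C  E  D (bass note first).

D dominant ninth, first inversion

The distinct note names are F#, A, C, E, D. Stacked in thirds they read D–F#–A–C–E, which is a dominant ninth chord on D.
With the third (F#) in the bass, the chord is in first inversion.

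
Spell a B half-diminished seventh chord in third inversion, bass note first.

A, B, D, F

B half-diminished seventh is B–D–F–A. Third inversion puts the seventh (A) in the bass, with the remaining tones above: A, B, D, F.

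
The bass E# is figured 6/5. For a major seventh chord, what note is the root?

C#

The figures 6/5 mean the third of the chord is in the bass. If E# is the third of a major seventh chord, the root is C# (chord tones C#–E#–G#–B#).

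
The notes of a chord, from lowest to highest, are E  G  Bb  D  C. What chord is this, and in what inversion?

C dominant ninth, first inversion

Reducing to letter names: E, G, Bb, D, C. These stack in thirds as C–E–G–Bb–D — a C dominant ninth chord.
E is the third of C dominant ninth; third in the bass means first inversion.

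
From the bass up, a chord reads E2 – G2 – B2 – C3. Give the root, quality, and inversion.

The pitch classes E, G, B, C arrange in thirds as C–E–G–B: a C major seventh chord.
The lowest note is E, the third of the chord, so this is first inversion (figured bass 6/5).

C major seventh, first inversion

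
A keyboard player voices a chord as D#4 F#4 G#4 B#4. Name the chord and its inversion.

G# dominant seventh, second inversion

The distinct note names are D#, F#, G#, B#. Stacked in thirds they read G#–B#–D#–F#, which is a dominant seventh chord on G#.
The lowest note is D#, the fifth of the chord, so this is second inversion (figured bass 4/3).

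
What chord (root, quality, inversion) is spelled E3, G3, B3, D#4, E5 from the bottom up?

E minor-major seventh, root position

The pitch classes E, G, B, D# arrange in thirds as E–G–B–D#: an E minor-major seventh chord.
E is the root of E minor-major seventh; root in the bass means root position (figured bass 7).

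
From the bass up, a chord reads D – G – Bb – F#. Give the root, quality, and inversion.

G minor-major seventh, second inversion

Reducing to letter names: D, G, Bb, F#. These stack in thirds as G–Bb–D–F# — a G minor-major seventh chord.
The lowest note is D, the fifth of the chord, so this is second inversion (figured bass 4/3).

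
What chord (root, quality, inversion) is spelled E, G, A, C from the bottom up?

Reducing to letter names: E, G, A, C. These stack in thirds as A–C–E–G — an A minor seventh chord.
With the fifth (E) in the bass, the chord is in second inversion (figured bass 4/3).

A minor seventh, second inversion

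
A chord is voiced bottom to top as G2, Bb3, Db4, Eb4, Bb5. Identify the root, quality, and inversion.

Eb dominant seventh, first inversion

The distinct note names are G, Bb, Db, Eb. Stacked in thirds they read Eb–G–Bb–Db, which is a dominant seventh chord on Eb.
The lowest note is G, the third of the chord, so this is first inversion (figured bass 6/5).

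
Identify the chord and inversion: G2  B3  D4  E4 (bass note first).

E minor seventh, first inversion

The pitch classes G, B, D, E arrange in thirds as E–G–B–D: an E minor seventh chord.
G is the third of E minor seventh; third in the bass means first inversion (figured bass 6/5).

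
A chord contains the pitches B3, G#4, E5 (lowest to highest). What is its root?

E

B, G#, E are the tones of an E major triad (E–G#–B), making E the root.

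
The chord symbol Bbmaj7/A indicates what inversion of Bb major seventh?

third inversion

Bbmaj7/A means Bb major seventh with A in the bass. A is the seventh of Bb major seventh (Bb–D–F–A), so this is third inversion.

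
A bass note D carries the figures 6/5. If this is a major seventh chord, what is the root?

Bb

The figures 6/5 mean the third of the chord is in the bass. If D is the third of a major seventh chord, the root is Bb (chord tones Bb–D–F–A).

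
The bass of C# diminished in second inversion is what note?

The fifth of C# diminished (C#–E–G) is G; that is the bass in second inversion.

G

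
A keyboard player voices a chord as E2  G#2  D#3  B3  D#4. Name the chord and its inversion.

Reducing to letter names: E, G#, D#, B. These stack in thirds as E–G#–B–D# — an E major seventh chord.
The lowest note is E, the root of the chord, so this is root position (figured bass 7).

E major seventh, root position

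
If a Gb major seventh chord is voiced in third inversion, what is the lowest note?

F

In third inversion the seventh is lowest. For Gb major seventh (Gb–Bb–Db–F) that is F.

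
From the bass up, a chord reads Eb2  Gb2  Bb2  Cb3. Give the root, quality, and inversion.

Cb major seventh, first inversion

The distinct note names are Eb, Gb, Bb, Cb. Stacked in thirds they read Cb–Eb–Gb–Bb, which is a major seventh chord on Cb.
Eb is the third of Cb major seventh; third in the bass means first inversion (figured bass 6/5).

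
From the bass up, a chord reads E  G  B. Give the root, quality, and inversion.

The distinct note names are E, G, B. Stacked in thirds they read E–G–B, which is a minor triad on E.
With the root (E) in the bass, the chord is in root position (figured bass 5/3).

E minor, root position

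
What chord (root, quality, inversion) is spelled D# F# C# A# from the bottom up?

D# minor seventh, root position

The distinct note names are D#, F#, C#, A#. Stacked in thirds they read D#–F#–A#–C#, which is a minor seventh chord on D#.
With the root (D#) in the bass, the chord is in root position (figured bass 7).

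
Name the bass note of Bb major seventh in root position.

Bb

In root position the root is lowest. For Bb major seventh (Bb–D–F–A) that is Bb.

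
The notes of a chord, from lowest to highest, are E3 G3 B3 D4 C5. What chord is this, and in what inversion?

Reducing to letter names: E, G, B, D, C. These stack in thirds as C–E–G–B–D — a C major ninth chord.
With the third (E) in the bass, the chord is in first inversion.

C major ninth, first inversion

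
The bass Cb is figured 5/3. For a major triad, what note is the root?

Cb

The figures 5/3 mean the root of the chord is in the bass. If Cb is the root of a major triad, the root is Cb (chord tones Cb–Eb–Gb).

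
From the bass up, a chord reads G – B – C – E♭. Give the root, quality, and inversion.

The distinct note names are G, B, C, Eb. Stacked in thirds they read C–Eb–G–B, which is a minor-major seventh chord on C.
With the fifth (G) in the bass, the chord is in second inversion (figured bass 4/3).

C minor-major seventh, second inversion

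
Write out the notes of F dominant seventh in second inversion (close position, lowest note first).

F dominant seventh is F–A–C–Eb. Second inversion puts the fifth (C) in the bass, with the remaining tones above: C, Eb, F, A.

C, Eb, F, A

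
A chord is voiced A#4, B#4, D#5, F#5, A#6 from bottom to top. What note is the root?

A#, B#, D#, F# are the tones of a B# half-diminished seventh chord (B#–D#–F#–A#), making B# the root.

B#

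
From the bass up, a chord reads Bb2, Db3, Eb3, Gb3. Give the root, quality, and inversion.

Reducing to letter names: Bb, Db, Eb, Gb. These stack in thirds as Eb–Gb–Bb–Db — an Eb minor seventh chord.
The lowest note is Bb, the fifth of the chord, so this is second inversion (figured bass 4/3).

Eb minor seventh, second inversion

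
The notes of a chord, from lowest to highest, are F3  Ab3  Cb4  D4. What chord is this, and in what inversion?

D diminished seventh, first inversion

The pitch classes F, Ab, Cb, D arrange in thirds as D–F–Ab–Cb: a D diminished seventh chord.
F is the third of D diminished seventh; third in the bass means first inversion (figured bass 6/5).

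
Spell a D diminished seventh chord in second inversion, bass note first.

Ab, Cb, D, F

Spelling D diminished seventh: D–F–Ab–Cb. In second inversion the fifth is bass, giving Ab, Cb, D, F from the bottom.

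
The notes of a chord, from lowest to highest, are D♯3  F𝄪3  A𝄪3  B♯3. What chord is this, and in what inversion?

Reducing to letter names: D#, F##, A##, B#. These stack in thirds as B#–D#–F##–A## — a B# minor-major seventh chord.
The lowest note is D#, the third of the chord, so this is first inversion (figured bass 6/5).

B# minor-major seventh, first inversion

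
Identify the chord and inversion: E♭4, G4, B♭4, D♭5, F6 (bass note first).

Eb dominant ninth, root position

The pitch classes Eb, G, Bb, Db, F arrange in thirds as Eb–G–Bb–Db–F: an Eb dominant ninth chord.
With the root (Eb) in the bass, the chord is in root position.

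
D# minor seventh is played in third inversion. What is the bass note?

C#

The seventh of D# minor seventh (D#–F#–A#–C#) is C#; that is the bass in third inversion.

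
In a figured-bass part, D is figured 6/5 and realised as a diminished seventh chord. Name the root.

B

The figures 6/5 mean the third of the chord is in the bass. If D is the third of a diminished seventh chord, the root is B (chord tones B–D–F–Ab).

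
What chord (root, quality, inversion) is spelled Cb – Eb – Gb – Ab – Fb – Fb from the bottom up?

The distinct note names are Cb, Eb, Gb, Ab, Fb. Stacked in thirds they read Fb–Ab–Cb–Eb–Gb, which is a major ninth chord on Fb.
The lowest note is Cb, the fifth of the chord, so this is second inversion.

Fb major ninth, second inversion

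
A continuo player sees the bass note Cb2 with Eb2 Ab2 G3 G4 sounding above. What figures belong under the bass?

The notes Cb, Eb, Ab, G stack in thirds as Ab–Cb–Eb–G — an Ab minor-major seventh chord. The bass Cb is the third, so this is first inversion: figured 6/5.

6/5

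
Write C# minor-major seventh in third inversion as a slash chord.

C#m(maj7)/B#

Third inversion of C# minor-major seventh has the seventh (B#) in the bass. As a slash chord: C#m(maj7)/B#.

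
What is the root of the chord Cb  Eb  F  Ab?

F

Reordering Cb, Eb, F, Ab into stacked thirds gives F–Ab–Cb–Eb; the bottom of that stack, F, is the root.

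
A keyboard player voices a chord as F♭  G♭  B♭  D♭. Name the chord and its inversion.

The distinct note names are Fb, Gb, Bb, Db. Stacked in thirds they read Gb–Bb–Db–Fb, which is a dominant seventh chord on Gb.
The lowest note is Fb, the seventh of the chord, so this is third inversion (figured bass 4/2).

Gb dominant seventh, third inversion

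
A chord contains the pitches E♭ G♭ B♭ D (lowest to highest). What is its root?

Eb

Reordering Eb, Gb, Bb, D into stacked thirds gives Eb–Gb–Bb–D; the bottom of that stack, Eb, is the root.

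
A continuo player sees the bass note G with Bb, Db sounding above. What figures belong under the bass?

5/3

The notes G, Bb, Db stack in thirds as G–Bb–Db — a G diminished triad. The bass G is the root, so this is root position: figured 5/3.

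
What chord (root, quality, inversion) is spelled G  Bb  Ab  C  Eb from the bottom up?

The distinct note names are G, Bb, Ab, C, Eb. Stacked in thirds they read Ab–C–Eb–G–Bb, which is a major ninth chord on Ab.
The lowest note is G, the seventh of the chord, so this is third inversion.

Ab major ninth, third inversion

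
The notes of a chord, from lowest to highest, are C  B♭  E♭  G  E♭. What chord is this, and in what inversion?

C minor seventh, root position

The distinct note names are C, Bb, Eb, G. Stacked in thirds they read C–Eb–G–Bb, which is a minor seventh chord on C.
With the root (C) in the bass, the chord is in root position (figured bass 7).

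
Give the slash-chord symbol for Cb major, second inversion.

Cbmaj/Gb

Second inversion of Cb major has the fifth (Gb) in the bass. As a slash chord: Cbmaj/Gb.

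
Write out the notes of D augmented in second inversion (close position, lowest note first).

D augmented is D–F#–A#. Second inversion puts the fifth (A#) in the bass, with the remaining tones above: A#, D, F#.

A#, D, F#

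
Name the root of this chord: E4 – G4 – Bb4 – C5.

C

E, G, Bb, C are the tones of a C dominant seventh chord (C–E–G–Bb), making C the root.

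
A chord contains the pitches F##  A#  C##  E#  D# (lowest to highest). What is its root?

D#

The distinct letter names are F##, A#, C##, E#, D#. Arranged as a stack of thirds they read D#–F##–A#–C##–E#, so D# is the root (a D# major ninth chord).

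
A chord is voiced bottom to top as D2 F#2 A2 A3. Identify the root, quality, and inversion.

The pitch classes D, F#, A arrange in thirds as D–F#–A: a D major triad.
With the root (D) in the bass, the chord is in root position (figured bass 5/3).

D major, root position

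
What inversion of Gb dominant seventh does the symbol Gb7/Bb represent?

Gb7/Bb means Gb dominant seventh with Bb in the bass. Bb is the third of Gb dominant seventh (Gb–Bb–Db–Fb), so this is first inversion.

first inversion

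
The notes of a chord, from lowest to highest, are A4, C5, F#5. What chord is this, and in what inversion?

F# diminished, first inversion

The distinct note names are A, C, F#. Stacked in thirds they read F#–A–C, which is a diminished triad on F#.
The lowest note is A, the third of the chord, so this is first inversion (figured bass 6).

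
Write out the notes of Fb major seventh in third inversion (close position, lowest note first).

Eb, Fb, Ab, Cb

The chord tones are Fb–Ab–Cb–Eb. With the seventh (Eb) lowest for third inversion: Eb, Fb, Ab, Cb.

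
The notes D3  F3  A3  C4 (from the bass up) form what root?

D, F, A, C are the tones of a D minor seventh chord (D–F–A–C), making D the root.

D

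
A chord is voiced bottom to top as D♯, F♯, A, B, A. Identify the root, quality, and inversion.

B dominant seventh, first inversion

The distinct note names are D#, F#, A, B. Stacked in thirds they read B–D#–F#–A, which is a dominant seventh chord on B.
With the third (D#) in the bass, the chord is in first inversion (figured bass 6/5).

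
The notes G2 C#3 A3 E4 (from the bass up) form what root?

A

G, C#, A, E are the tones of an A dominant seventh chord (A–C#–E–G), making A the root.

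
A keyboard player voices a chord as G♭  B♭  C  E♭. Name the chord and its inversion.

Reducing to letter names: Gb, Bb, C, Eb. These stack in thirds as C–Eb–Gb–Bb — a C half-diminished seventh chord.
Gb is the fifth of C half-diminished seventh; fifth in the bass means second inversion (figured bass 4/3).

C half-diminished seventh, second inversion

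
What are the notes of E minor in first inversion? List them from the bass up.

Spelling E minor: E–G–B. In first inversion the third is bass, giving G, B, E from the bottom.

G, B, E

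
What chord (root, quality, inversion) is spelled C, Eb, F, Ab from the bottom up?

Reducing to letter names: C, Eb, F, Ab. These stack in thirds as F–Ab–C–Eb — an F minor seventh chord.
With the fifth (C) in the bass, the chord is in second inversion (figured bass 4/3).

F minor seventh, second inversion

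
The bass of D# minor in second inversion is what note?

A#

The fifth of D# minor (D#–F#–A#) is A#; that is the bass in second inversion.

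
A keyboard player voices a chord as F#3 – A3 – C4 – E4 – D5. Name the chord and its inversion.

Reducing to letter names: F#, A, C, E, D. These stack in thirds as D–F#–A–C–E — a D dominant ninth chord.
With the third (F#) in the bass, the chord is in first inversion.

D dominant ninth, first inversion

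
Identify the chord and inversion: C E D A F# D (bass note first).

The distinct note names are C, E, D, A, F#. Stacked in thirds they read D–F#–A–C–E, which is a dominant ninth chord on D.
With the seventh (C) in the bass, the chord is in third inversion.

D dominant ninth, third inversion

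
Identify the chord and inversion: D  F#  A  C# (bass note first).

D major seventh, root position

The pitch classes D, F#, A, C# arrange in thirds as D–F#–A–C#: a D major seventh chord.
The lowest note is D, the root of the chord, so this is root position (figured bass 7).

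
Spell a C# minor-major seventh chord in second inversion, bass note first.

G#, B#, C#, E

The chord tones are C#–E–G#–B#. With the fifth (G#) lowest for second inversion: G#, B#, C#, E.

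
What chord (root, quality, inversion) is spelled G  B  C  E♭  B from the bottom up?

C minor-major seventh, second inversion

Reducing to letter names: G, B, C, Eb. These stack in thirds as C–Eb–G–B — a C minor-major seventh chord.
G is the fifth of C minor-major seventh; fifth in the bass means second inversion (figured bass 4/3).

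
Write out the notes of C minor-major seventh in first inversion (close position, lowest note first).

Eb, G, B, C

C minor-major seventh is C–Eb–G–B. First inversion puts the third (Eb) in the bass, with the remaining tones above: Eb, G, B, C.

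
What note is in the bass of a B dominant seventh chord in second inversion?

The fifth of B dominant seventh (B–D#–F#–A) is F#; that is the bass in second inversion.

F#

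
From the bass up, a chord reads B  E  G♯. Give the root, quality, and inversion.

The distinct note names are B, E, G#. Stacked in thirds they read E–G#–B, which is a major triad on E.
The lowest note is B, the fifth of the chord, so this is second inversion (figured bass 6/4).

E major, second inversion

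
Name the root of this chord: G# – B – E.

The distinct letter names are G#, B, E. Arranged as a stack of thirds they read E–G#–B, so E is the root (an E major triad).

E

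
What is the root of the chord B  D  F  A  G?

Reordering B, D, F, A, G into stacked thirds gives G–B–D–F–A; the bottom of that stack, G, is the root.

G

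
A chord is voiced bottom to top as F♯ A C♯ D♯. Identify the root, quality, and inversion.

D# half-diminished seventh, first inversion

Reducing to letter names: F#, A, C#, D#. These stack in thirds as D#–F#–A–C# — a D# half-diminished seventh chord.
The lowest note is F#, the third of the chord, so this is first inversion (figured bass 6/5).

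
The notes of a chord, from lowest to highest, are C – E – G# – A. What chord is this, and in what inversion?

A minor-major seventh, first inversion

The pitch classes C, E, G#, A arrange in thirds as A–C–E–G#: an A minor-major seventh chord.
With the third (C) in the bass, the chord is in first inversion (figured bass 6/5).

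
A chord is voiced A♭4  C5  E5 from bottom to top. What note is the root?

Ab

Ab, C, E are the tones of an Ab augmented triad (Ab–C–E), making Ab the root.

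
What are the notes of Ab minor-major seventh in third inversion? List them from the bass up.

G, Ab, Cb, Eb

The chord tones are Ab–Cb–Eb–G. With the seventh (G) lowest for third inversion: G, Ab, Cb, Eb.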